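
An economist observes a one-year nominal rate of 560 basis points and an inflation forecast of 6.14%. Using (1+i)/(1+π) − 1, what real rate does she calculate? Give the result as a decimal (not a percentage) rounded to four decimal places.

By the Fisher equation, 1 + r = (1 + i)/(1 + π).
1 + r = 1.05600 / 1.06140 = 0.994912
r = 0.994912 − 1 = -0.5088%, i.e. -0.0051.

-0.0051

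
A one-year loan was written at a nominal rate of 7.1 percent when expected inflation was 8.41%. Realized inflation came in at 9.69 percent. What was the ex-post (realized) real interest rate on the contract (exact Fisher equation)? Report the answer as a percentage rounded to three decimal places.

Ex-post: (1 + 0.0710)/(1 + 0.0969) − 1 = -2.3612%
So the realized real rate is -2.361%.

-2.361%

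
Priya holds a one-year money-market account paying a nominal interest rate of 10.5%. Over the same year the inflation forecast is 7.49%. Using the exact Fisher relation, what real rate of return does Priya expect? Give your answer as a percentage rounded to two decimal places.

2.80%

By the Fisher relation, 1 + r = (1 + i)/(1 + π).
1 + r = 1.10500 / 1.07490 = 1.028003
r = 1.028003 − 1 = 2.8003%, i.e. 2.80%.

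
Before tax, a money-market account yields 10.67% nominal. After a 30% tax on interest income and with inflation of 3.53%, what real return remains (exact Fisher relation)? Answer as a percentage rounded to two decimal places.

After-tax nominal return = 10.67% × (1 − 0.3) = 7.4690%.
1 + r = 1.07469 / 1.03530 = 1.038047
After-tax real rate = 1.038047 − 1 → 3.80%.

3.80%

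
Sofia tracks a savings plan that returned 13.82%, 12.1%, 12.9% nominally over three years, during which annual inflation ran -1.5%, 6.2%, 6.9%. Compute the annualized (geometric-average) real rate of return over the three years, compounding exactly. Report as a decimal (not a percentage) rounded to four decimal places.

Compound the nominal returns: 1.1382 × 1.1210 × 1.1290 = 1.44051616.
Compound inflation: 0.9850 × 1.0620 × 1.0690 = 1.11824883.
Deflate: 1.44051616 / 1.11824883 = 1.28818929.
Annualized real rate = 1.28818929^(1/3) − 1 = 8.8078% → 0.0881.

0.0881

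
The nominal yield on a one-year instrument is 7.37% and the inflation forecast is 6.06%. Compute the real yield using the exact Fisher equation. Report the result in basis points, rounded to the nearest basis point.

124 basis points

By the Fisher equation, 1 + r = (1 + i)/(1 + π).
1 + r = 1.07370 / 1.06060 = 1.012351
r = 1.012351 − 1 = 1.2351%, i.e. 124 basis points.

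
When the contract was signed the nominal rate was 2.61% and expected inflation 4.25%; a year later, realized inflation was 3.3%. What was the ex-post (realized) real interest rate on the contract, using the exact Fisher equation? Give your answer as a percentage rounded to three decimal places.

Ex-post: (1 + 0.0261)/(1 + 0.0330) − 1 = -0.6680%
So the realized real rate is -0.668%.

-0.668%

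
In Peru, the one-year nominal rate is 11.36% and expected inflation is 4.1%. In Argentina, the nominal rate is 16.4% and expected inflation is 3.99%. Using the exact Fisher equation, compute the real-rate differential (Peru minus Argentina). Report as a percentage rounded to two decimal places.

-4.96%

Peru: (1 + 0.1136)/(1 + 0.0410) − 1 = 6.9741%
Argentina: (1 + 0.1640)/(1 + 0.0399) − 1 = 11.9338%
Differential = 6.9741% − 11.9338% = -4.9598% → -4.96%.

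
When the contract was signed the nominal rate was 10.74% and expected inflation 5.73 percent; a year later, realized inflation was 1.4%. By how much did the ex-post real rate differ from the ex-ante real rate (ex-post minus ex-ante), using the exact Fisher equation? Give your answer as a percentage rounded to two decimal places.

4.47%

Ex-ante: (1 + 0.1074)/(1 + 0.0573) − 1 = 4.7385%
Ex-post: (1 + 0.1074)/(1 + 0.0140) − 1 = 9.2110%
Difference (ex-post − ex-ante) = 4.4726% → 4.47%.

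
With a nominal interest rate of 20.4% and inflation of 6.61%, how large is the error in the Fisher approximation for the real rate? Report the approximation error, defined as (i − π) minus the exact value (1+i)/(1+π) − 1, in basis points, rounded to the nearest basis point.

86 basis points

Approximate: r ≈ 20.400% − 6.610% = 13.7900%
Exact: (1 + 0.2040)/(1 + 0.0661) − 1 = 12.934997%
Error = 13.7900% − 12.934997% = 0.855003% → 86 basis points.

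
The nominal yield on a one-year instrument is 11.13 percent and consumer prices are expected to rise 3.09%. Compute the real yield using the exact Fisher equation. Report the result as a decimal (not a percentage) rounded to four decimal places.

By the Fisher identity, 1 + r = (1 + i)/(1 + π).
1 + r = 1.11130 / 1.03090 = 1.077990
r = 1.077990 − 1 = 7.7990%, i.e. 0.0780.

0.0780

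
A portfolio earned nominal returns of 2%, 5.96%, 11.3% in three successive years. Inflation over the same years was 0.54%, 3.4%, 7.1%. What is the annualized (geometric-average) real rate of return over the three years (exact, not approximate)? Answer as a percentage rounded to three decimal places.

2.612%

Nominal growth factor = 1.0200 × 1.0596 × 1.1130 = 1.202921496
Price-level growth factor = 1.0054 × 1.0340 × 1.0710 = 1.113394036
Real growth factor = 1.202921496 / 1.113394036 = 1.080409502
Annualized real rate = 1.080409502^(1/3) − 1 = 2.61152% → 2.612%.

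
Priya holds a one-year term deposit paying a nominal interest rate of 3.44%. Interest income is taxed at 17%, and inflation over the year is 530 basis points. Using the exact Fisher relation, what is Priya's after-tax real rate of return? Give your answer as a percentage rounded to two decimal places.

After-tax nominal return = 3.44% × (1 − 0.17) = 2.8552%.
1 + r = 1.028552 / 1.05300 = 0.976783
After-tax real rate = 0.976783 − 1 → -2.32%.

-2.32%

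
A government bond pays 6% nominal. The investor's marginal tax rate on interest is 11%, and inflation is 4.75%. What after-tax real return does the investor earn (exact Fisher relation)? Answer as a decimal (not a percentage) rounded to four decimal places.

0.0056

After-tax nominal return = 6% × (1 − 0.11) = 5.3400%.
1 + r = 1.05340 / 1.04750 = 1.005632
After-tax real rate = 1.005632 − 1 → 0.0056.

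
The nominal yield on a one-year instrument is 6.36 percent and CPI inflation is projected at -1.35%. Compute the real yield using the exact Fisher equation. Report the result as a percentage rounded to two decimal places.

By the Fisher relation, 1 + r = (1 + i)/(1 + π).
1 + r = 1.06360 / 0.98650 = 1.078155
r = 1.078155 − 1 = 7.8155%, i.e. 7.82%.

7.82%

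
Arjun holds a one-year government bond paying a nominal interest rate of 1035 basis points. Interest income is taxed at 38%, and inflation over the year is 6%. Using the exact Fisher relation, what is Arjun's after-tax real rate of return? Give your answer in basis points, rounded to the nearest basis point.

After-tax nominal return = 10.35% × (1 − 0.38) = 6.4170%.
1 + r = 1.06417 / 1.06000 = 1.003934
After-tax real rate = 1.003934 − 1 → 39 basis points.

39 basis points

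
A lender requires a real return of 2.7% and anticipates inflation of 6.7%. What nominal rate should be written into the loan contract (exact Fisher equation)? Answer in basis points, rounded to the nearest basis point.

958 basis points

(1 + i) = (1 + r)(1 + π) = 1.02700 × 1.06700 = 1.095809
i = 1.095809 − 1, so the required nominal rate is 958 basis points.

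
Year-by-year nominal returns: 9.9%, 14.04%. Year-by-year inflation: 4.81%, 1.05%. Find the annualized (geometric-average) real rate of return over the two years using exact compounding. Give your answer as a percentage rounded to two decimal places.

8.78%

Compound the nominal returns: 1.0990 × 1.1404 = 1.25329960.
Compound inflation: 1.0481 × 1.0105 = 1.05910505.
Deflate: 1.25329960 / 1.05910505 = 1.18335721.
Annualized real rate = 1.18335721^(1/2) − 1 = 8.7822% → 8.78%.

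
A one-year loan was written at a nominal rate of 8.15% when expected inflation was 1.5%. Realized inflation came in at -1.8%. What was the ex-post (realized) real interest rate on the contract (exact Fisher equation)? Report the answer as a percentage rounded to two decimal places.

Ex-post: (1 + 0.0815)/(1 − 0.0180) − 1 = 10.1324%
So the realized real rate is 10.13%.

10.13%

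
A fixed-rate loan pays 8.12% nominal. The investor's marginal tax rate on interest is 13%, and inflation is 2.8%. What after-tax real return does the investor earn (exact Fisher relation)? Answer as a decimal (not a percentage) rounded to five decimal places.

0.04148

After-tax nominal return = 8.12% × (1 − 0.13) = 7.0644%.
1 + r = 1.070644 / 1.02800 = 1.041482
After-tax real rate = 1.041482 − 1 → 0.04148.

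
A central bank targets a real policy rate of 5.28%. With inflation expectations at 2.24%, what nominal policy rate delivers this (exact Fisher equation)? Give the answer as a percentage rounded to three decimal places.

(1 + i) = (1 + r)(1 + π) = 1.05280 × 1.02240 = 1.07638272
i = 1.07638272 − 1, so the required nominal rate is 7.638%.

7.638%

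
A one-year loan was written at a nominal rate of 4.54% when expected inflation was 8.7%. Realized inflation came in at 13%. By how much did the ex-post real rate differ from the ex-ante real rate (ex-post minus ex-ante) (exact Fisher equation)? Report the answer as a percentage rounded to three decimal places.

-3.660%

Ex-ante: (1 + 0.0454)/(1 + 0.0870) − 1 = -3.8270%
Ex-post: (1 + 0.0454)/(1 + 0.1300) − 1 = -7.4867%
Difference (ex-post − ex-ante) = -3.6597% → -3.660%.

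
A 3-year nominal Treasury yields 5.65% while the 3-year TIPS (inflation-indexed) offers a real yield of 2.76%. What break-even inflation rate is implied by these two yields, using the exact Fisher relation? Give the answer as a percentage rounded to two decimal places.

2.81%

(1 + π) = (1 + i)/(1 + r) = 1.05650 / 1.02760 = 1.028124
Break-even inflation = 1.028124 − 1 → 2.81%.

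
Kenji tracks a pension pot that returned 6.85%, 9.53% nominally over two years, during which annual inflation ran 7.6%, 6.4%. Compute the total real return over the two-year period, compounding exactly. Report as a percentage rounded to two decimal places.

2.22%

Nominal growth factor = 1.0685 × 1.0953 = 1.170328
Price-level growth factor = 1.0760 × 1.0640 = 1.144864
Real growth factor = 1.170328 / 1.144864 = 1.022242
Total real return = 1.022242 − 1 → 2.22%.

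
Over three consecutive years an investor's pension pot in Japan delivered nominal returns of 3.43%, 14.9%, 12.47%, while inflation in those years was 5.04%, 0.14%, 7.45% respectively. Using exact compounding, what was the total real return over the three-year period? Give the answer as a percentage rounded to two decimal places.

18.26%

Nominal growth factor = 1.0343 × 1.1490 × 1.1247 = 1.336606
Price-level growth factor = 1.0504 × 1.0014 × 1.0745 = 1.130235
Real growth factor = 1.336606 / 1.130235 = 1.182591
Total real return = 1.182591 − 1 → 18.26%.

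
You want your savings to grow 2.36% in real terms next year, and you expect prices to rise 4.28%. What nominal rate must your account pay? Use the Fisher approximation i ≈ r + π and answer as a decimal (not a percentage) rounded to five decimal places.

i ≈ r + π = 2.36% + 4.28% = 0.06640.

0.06640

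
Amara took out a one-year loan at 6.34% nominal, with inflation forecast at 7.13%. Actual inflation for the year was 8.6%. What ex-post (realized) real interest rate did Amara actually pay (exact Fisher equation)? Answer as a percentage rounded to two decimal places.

Ex-post: (1 + 0.0634)/(1 + 0.0860) − 1 = -2.0810%
So the realized real rate is -2.08%.

-2.08%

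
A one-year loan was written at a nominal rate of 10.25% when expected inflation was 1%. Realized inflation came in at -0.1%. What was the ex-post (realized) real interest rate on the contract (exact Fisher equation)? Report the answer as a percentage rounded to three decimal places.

10.360%

Ex-post: (1 + 0.1025)/(1 − 0.0010) − 1 = 10.3604%
So the realized real rate is 10.360%.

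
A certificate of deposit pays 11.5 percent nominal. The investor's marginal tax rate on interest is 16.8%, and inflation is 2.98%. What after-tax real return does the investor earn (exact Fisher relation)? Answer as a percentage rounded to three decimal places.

After-tax nominal return = 11.5% × (1 − 0.168) = 9.5680%.
1 + r = 1.09568 / 1.02980 = 1.063974
After-tax real rate = 1.063974 − 1 → 6.397%.

6.397%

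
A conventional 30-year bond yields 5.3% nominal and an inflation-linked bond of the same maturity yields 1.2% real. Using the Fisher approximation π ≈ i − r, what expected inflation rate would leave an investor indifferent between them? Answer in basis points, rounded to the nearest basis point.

π ≈ i − r = 5.3% − 1.2% → 410 basis points.

410 basis points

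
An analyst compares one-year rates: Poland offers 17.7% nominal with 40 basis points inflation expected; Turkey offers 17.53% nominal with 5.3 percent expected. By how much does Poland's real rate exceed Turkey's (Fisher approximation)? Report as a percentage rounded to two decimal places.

5.07%

Poland: 17.7% − 0.4% = 17.300%
Turkey: 17.53% − 5.3% = 12.230%
Differential = 5.070% → 5.07%.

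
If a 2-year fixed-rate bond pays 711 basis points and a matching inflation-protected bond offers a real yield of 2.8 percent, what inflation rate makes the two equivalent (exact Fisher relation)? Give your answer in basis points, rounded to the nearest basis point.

419 basis points

(1 + π) = (1 + i)/(1 + r) = 1.07110 / 1.02800 = 1.041926
Break-even inflation = 1.041926 − 1 → 419 basis points.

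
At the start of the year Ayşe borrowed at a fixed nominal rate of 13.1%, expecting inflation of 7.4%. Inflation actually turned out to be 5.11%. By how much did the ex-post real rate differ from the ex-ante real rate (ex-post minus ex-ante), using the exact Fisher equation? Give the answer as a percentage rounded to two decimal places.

2.29%

Ex-ante: (1 + 0.1310)/(1 + 0.0740) − 1 = 5.3073%
Ex-post: (1 + 0.1310)/(1 + 0.0511) − 1 = 7.6016%
Difference (ex-post − ex-ante) = 2.2943% → 2.29%.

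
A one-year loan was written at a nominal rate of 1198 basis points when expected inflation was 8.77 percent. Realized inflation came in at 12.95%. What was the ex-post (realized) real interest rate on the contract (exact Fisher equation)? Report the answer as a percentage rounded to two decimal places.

-0.86%

Ex-post: (1 + 0.1198)/(1 + 0.1295) − 1 = -0.8588%
So the realized real rate is -0.86%.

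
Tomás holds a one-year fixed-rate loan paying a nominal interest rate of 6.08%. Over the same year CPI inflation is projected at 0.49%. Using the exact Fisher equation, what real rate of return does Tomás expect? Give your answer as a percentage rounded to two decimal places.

5.56%

1 + r = 1.06080 / 1.00490 = 1.055627
r = 1.055627 − 1 = 5.5627%, i.e. 5.56%.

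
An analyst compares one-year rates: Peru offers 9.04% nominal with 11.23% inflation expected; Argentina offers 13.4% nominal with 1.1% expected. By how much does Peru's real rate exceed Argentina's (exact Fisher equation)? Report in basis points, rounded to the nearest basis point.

-1414 basis points

Peru: (1 + 0.0904)/(1 + 0.1123) − 1 = -1.9689%
Argentina: (1 + 0.1340)/(1 + 0.0110) − 1 = 12.1662%
Differential = -1.9689% − 12.1662% = -14.1351% → -1414 basis points.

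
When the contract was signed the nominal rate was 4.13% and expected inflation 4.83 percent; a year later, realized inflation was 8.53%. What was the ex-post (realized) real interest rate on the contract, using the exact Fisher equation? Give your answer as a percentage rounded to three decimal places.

Ex-post: (1 + 0.0413)/(1 + 0.0853) − 1 = -4.0542%
So the realized real rate is -4.054%.

-4.054%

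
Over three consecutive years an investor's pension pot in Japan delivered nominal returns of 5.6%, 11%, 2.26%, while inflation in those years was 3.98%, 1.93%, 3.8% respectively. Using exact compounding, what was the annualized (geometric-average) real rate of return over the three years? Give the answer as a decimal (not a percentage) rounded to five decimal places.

Compound the nominal returns: 1.0560 × 1.1100 × 1.0226 = 1.19865082.
Compound inflation: 1.0398 × 1.0193 × 1.0380 = 1.10014313.
Deflate: 1.19865082 / 1.10014313 = 1.08954079.
Annualized real rate = 1.08954079^(1/3) − 1 = 2.8998% → 0.02900.

0.02900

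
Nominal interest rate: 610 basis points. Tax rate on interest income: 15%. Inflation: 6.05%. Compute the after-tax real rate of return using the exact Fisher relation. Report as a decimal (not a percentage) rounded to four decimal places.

After-tax nominal return = 6.1% × (1 − 0.15) = 5.1850%.
1 + r = 1.05185 / 1.06050 = 0.991843
After-tax real rate = 0.991843 − 1 → -0.0082.

-0.0082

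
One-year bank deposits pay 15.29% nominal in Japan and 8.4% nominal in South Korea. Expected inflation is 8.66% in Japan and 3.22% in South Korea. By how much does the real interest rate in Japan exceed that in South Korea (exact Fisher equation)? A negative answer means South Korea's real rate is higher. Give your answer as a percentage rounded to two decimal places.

1.08%

Japan: (1 + 0.1529)/(1 + 0.0866) − 1 = 6.1016%
South Korea: (1 + 0.0840)/(1 + 0.0322) − 1 = 5.0184%
Differential = 6.1016% − 5.0184% = 1.0832% → 1.08%.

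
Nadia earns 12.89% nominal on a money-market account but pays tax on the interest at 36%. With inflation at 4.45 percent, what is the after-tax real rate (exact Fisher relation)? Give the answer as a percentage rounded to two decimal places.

After-tax nominal return = 12.89% × (1 − 0.36) = 8.2496%.
1 + r = 1.082496 / 1.04450 = 1.036377
After-tax real rate = 1.036377 − 1 → 3.64%.

3.64%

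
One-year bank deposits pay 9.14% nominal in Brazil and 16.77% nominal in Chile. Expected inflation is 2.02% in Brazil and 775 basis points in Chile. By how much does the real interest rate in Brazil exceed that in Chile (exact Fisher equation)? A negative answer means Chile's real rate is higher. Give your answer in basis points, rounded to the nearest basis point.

Brazil: (1 + 0.0914)/(1 + 0.0202) − 1 = 6.9790%
Chile: (1 + 0.1677)/(1 + 0.0775) − 1 = 8.3712%
Differential = 6.9790% − 8.3712% = -1.3922% → -139 basis points.

-139 basis points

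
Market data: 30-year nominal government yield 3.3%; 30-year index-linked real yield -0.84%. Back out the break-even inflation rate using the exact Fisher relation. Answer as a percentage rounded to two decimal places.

(1 + π) = (1 + i)/(1 + r) = 1.03300 / 0.99160 = 1.041751
Break-even inflation = 1.041751 − 1 → 4.18%.

4.18%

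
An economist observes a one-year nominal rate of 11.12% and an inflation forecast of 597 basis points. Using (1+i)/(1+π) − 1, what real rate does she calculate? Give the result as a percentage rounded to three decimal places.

1 + r = 1.11120 / 1.05970 = 1.048599
r = 1.048599 − 1 = 4.8599%, i.e. 4.860%.

4.860%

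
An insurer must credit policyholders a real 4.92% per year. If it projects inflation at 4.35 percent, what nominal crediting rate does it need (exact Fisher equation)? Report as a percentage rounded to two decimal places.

9.48%

(1 + i) = (1 + r)(1 + π) = 1.04920 × 1.04350 = 1.0948402
i = 1.0948402 − 1, so the required nominal rate is 9.48%.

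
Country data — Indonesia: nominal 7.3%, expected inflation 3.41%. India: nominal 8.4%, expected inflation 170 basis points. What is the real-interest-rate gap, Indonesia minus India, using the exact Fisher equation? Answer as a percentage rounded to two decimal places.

-2.83%

Indonesia: (1 + 0.0730)/(1 + 0.0341) − 1 = 3.7617%
India: (1 + 0.0840)/(1 + 0.0170) − 1 = 6.5880%
Differential = 3.7617% − 6.5880% = -2.8263% → -2.83%.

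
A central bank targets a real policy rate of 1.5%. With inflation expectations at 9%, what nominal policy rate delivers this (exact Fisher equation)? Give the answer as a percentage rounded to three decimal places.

(1 + i) = (1 + r)(1 + π) = 1.01500 × 1.09000 = 1.10635
i = 1.10635 − 1, so the required nominal rate is 10.635%.

10.635%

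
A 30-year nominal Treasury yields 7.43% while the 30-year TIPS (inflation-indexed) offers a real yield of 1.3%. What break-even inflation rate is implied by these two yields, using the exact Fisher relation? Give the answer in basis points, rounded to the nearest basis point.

605 basis points

(1 + π) = (1 + i)/(1 + r) = 1.07430 / 1.01300 = 1.060513
Break-even inflation = 1.060513 − 1 → 605 basis points.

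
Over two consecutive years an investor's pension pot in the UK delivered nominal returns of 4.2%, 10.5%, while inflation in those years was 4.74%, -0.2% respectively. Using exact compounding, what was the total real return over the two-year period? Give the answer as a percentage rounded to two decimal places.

Compound the nominal returns: 1.0420 × 1.1050 = 1.151410.
Compound inflation: 1.0474 × 0.9980 = 1.045305.
Deflate: 1.151410 / 1.045305 = 1.101506.
Total real return = 1.101506 − 1 → 10.15%.

10.15%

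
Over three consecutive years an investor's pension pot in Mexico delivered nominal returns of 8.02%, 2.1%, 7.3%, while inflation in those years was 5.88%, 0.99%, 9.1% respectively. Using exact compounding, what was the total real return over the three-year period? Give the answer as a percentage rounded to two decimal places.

Nominal growth factor = 1.0802 × 1.0210 × 1.0730 = 1.183395
Price-level growth factor = 1.0588 × 1.0099 × 1.0910 = 1.166587
Real growth factor = 1.183395 / 1.166587 = 1.014408
Total real return = 1.014408 − 1 → 1.44%.

1.44%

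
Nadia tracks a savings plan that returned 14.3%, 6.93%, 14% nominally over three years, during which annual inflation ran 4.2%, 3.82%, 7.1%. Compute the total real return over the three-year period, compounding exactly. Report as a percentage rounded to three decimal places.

20.258%

Nominal growth factor = 1.1430 × 1.0693 × 1.1400 = 1.393319
Price-level growth factor = 1.0420 × 1.0382 × 1.0710 = 1.158613
Real growth factor = 1.393319 / 1.158613 = 1.202576
Total real return = 1.202576 − 1 → 20.258%.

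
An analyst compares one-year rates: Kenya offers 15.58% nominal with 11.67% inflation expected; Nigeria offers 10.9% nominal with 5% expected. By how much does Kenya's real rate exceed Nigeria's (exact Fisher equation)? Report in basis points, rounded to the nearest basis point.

-212 basis points

Kenya: (1 + 0.1558)/(1 + 0.1167) − 1 = 3.5014%
Nigeria: (1 + 0.1090)/(1 + 0.0500) − 1 = 5.6190%
Differential = 3.5014% − 5.6190% = -2.1177% → -212 basis points.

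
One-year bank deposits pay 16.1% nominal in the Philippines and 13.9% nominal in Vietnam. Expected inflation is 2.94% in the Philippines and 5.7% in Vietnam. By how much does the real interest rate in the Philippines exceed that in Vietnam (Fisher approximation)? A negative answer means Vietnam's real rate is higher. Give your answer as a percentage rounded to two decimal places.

The Philippines: 16.1% − 2.94% = 13.160%
Vietnam: 13.9% − 5.7% = 8.200%
Differential = 4.960% → 4.96%.

4.96%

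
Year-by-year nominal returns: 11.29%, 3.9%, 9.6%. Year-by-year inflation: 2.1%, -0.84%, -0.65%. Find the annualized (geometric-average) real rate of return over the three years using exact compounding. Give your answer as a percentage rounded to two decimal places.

Nominal growth factor = 1.1129 × 1.0390 × 1.0960 = 1.26730820
Price-level growth factor = 1.0210 × 0.9916 × 0.9935 = 1.00584285
Real growth factor = 1.26730820 / 1.00584285 = 1.25994652
Annualized real rate = 1.25994652^(1/3) − 1 = 8.0067% → 8.01%.

8.01%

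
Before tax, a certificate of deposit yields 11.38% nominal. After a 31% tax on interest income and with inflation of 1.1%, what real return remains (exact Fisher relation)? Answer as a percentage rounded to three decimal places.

After-tax nominal return = 11.38% × (1 − 0.31) = 7.8522%.
1 + r = 1.078522 / 1.01100 = 1.066787
After-tax real rate = 1.066787 − 1 → 6.679%.

6.679%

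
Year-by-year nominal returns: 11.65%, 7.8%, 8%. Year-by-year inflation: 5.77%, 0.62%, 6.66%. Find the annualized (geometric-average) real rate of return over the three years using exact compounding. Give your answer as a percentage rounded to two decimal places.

4.62%

Compound the nominal returns: 1.1165 × 1.0780 × 1.0800 = 1.29987396.
Compound inflation: 1.0577 × 1.0062 × 1.0666 = 1.13513731.
Deflate: 1.29987396 / 1.13513731 = 1.14512487.
Annualized real rate = 1.14512487^(1/3) − 1 = 4.6207% → 4.62%.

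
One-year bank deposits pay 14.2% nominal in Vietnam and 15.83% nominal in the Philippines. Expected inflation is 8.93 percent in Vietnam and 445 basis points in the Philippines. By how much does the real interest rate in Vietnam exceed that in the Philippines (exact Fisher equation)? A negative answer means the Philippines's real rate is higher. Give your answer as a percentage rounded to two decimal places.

-6.06%

Vietnam: (1 + 0.1420)/(1 + 0.0893) − 1 = 4.8380%
The Philippines: (1 + 0.1583)/(1 + 0.0445) − 1 = 10.8952%
Differential = 4.8380% − 10.8952% = -6.0572% → -6.06%.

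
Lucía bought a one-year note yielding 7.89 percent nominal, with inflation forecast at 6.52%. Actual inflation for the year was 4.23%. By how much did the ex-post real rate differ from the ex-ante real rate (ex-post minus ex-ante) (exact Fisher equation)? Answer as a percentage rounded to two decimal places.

Ex-ante: (1 + 0.0789)/(1 + 0.0652) − 1 = 1.2861%
Ex-post: (1 + 0.0789)/(1 + 0.0423) − 1 = 3.5115%
Difference (ex-post − ex-ante) = 2.2253% → 2.23%.

2.23%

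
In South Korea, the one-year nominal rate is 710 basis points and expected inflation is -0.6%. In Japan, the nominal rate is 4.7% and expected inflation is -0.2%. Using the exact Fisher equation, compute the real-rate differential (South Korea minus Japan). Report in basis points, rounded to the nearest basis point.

South Korea: (1 + 0.0710)/(1 − 0.0060) − 1 = 7.7465%
Japan: (1 + 0.0470)/(1 − 0.0020) − 1 = 4.9098%
Differential = 7.7465% − 4.9098% = 2.8367% → 284 basis points.

284 basis points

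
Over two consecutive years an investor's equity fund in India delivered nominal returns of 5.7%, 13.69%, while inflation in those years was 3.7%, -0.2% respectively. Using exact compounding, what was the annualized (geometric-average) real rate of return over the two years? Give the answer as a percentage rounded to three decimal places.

7.757%

Nominal growth factor = 1.0570 × 1.1369 = 1.20170330
Price-level growth factor = 1.0370 × 0.9980 = 1.03492600
Real growth factor = 1.20170330 / 1.03492600 = 1.16114901
Annualized real rate = 1.16114901^(1/2) − 1 = 7.7566% → 7.757%.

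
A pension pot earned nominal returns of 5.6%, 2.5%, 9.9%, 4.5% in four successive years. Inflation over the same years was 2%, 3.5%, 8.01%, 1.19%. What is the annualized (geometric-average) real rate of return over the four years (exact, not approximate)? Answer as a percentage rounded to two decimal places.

1.88%

Compound the nominal returns: 1.0560 × 1.0250 × 1.0990 × 1.0450 = 1.24308769.
Compound inflation: 1.0200 × 1.0350 × 1.0801 × 1.0119 = 1.15383068.
Deflate: 1.24308769 / 1.15383068 = 1.07735711.
Annualized real rate = 1.07735711^(1/4) − 1 = 1.8802% → 1.88%.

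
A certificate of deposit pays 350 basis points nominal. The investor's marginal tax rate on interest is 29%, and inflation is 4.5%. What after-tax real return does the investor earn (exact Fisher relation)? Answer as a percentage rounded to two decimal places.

After-tax nominal return = 3.5% × (1 − 0.29) = 2.4850%.
1 + r = 1.02485 / 1.04500 = 0.980718
After-tax real rate = 0.980718 − 1 → -1.93%.

-1.93%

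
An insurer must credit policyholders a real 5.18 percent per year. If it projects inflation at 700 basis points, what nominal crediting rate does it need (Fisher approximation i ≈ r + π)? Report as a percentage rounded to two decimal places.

12.18%

i ≈ r + π = 5.18% + 7% = 12.18%.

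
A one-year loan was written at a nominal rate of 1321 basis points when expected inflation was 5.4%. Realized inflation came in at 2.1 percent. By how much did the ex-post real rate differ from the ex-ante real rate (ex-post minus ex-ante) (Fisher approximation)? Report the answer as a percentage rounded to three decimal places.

Ex-ante: 13.21% − 5.4% = 7.810%
Ex-post: 13.21% − 2.1% = 11.110%
Difference (ex-post − ex-ante) = 3.3000% → 3.300%.

3.300%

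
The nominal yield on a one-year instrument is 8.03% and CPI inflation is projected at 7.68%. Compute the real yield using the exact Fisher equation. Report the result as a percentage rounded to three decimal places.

0.325%

By the Fisher equation, 1 + r = (1 + i)/(1 + π).
1 + r = 1.08030 / 1.07680 = 1.003250
r = 1.003250 − 1 = 0.3250%, i.e. 0.325%.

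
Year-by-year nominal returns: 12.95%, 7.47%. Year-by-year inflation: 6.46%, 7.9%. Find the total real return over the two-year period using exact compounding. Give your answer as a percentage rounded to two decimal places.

Compound the nominal returns: 1.1295 × 1.0747 = 1.213874.
Compound inflation: 1.0646 × 1.0790 = 1.148703.
Deflate: 1.213874 / 1.148703 = 1.056734.
Total real return = 1.056734 − 1 → 5.67%.

5.67%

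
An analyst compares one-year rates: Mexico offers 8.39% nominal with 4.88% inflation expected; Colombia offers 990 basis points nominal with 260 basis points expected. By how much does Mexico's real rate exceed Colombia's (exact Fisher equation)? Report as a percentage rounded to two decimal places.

Mexico: (1 + 0.0839)/(1 + 0.0488) − 1 = 3.3467%
Colombia: (1 + 0.0990)/(1 + 0.0260) − 1 = 7.1150%
Differential = 3.3467% − 7.1150% = -3.7683% → -3.77%.

-3.77%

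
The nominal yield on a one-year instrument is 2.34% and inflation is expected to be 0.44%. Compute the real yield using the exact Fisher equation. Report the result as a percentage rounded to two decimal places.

1.89%

1 + r = 1.02340 / 1.00440 = 1.018917
r = 1.018917 − 1 = 1.8917%, i.e. 1.89%.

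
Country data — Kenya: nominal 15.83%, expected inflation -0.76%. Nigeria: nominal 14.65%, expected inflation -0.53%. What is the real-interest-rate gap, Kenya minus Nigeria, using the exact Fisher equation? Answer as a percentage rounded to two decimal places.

1.46%

Kenya: (1 + 0.1583)/(1 − 0.0076) − 1 = 16.7170%
Nigeria: (1 + 0.1465)/(1 − 0.0053) − 1 = 15.2609%
Differential = 16.7170% − 15.2609% = 1.4562% → 1.46%.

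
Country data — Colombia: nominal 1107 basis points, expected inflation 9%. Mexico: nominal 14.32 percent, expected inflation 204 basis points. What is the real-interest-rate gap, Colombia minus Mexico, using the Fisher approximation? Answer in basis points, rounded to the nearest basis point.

Colombia: 11.07% − 9% = 2.070%
Mexico: 14.32% − 2.04% = 12.280%
Differential = -10.210% → -1021 basis points.

-1021 basis points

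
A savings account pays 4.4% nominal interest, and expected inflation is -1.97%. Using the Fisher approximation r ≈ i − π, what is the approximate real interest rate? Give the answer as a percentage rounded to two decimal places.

r ≈ i − π = 4.4% − (-1.97%) = 6.37%.

6.37%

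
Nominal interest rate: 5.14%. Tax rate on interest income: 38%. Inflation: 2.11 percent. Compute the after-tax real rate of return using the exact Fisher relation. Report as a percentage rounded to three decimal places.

After-tax nominal return = 5.14% × (1 − 0.38) = 3.1868%.
1 + r = 1.031868 / 1.02110 = 1.0105455
After-tax real rate = 1.0105455 − 1 → 1.055%.

1.055%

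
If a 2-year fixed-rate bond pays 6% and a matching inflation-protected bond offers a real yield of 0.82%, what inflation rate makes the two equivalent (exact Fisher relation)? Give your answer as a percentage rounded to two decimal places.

(1 + π) = (1 + i)/(1 + r) = 1.06000 / 1.00820 = 1.051379
Break-even inflation = 1.051379 − 1 → 5.14%.

5.14%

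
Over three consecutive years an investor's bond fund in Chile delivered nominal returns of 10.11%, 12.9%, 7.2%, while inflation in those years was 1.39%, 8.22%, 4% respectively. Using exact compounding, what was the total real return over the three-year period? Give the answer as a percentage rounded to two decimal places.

16.78%

Nominal growth factor = 1.1011 × 1.1290 × 1.0720 = 1.332648
Price-level growth factor = 1.0139 × 1.0822 × 1.0400 = 1.141132
Real growth factor = 1.332648 / 1.141132 = 1.167830
Total real return = 1.167830 − 1 → 16.78%.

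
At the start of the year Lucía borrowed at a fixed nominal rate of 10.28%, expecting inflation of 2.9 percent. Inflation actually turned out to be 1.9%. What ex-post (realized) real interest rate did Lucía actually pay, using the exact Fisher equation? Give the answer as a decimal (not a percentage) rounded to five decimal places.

0.08224

Ex-post: (1 + 0.1028)/(1 + 0.0190) − 1 = 8.2237%
So the realized real rate is 0.08224.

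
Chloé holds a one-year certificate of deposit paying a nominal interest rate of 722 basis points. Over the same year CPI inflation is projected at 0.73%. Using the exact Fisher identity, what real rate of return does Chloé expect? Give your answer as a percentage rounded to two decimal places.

6.44%

1 + r = 1.07220 / 1.00730 = 1.064430
r = 1.064430 − 1 = 6.4430%, i.e. 6.44%.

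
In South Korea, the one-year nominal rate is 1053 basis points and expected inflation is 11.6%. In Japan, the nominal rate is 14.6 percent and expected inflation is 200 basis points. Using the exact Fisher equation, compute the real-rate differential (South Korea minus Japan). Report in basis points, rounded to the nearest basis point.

South Korea: (1 + 0.1053)/(1 + 0.1160) − 1 = -0.9588%
Japan: (1 + 0.1460)/(1 + 0.0200) − 1 = 12.3529%
Differential = -0.9588% − 12.3529% = -13.3117% → -1331 basis points.

-1331 basis points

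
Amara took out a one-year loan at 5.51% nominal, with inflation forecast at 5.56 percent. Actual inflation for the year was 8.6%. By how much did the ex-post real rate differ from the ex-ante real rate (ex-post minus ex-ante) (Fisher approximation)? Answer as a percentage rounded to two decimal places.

Ex-ante: 5.51% − 5.56% = -0.050%
Ex-post: 5.51% − 8.6% = -3.090%
Difference (ex-post − ex-ante) = -3.0400% → -3.04%.

-3.04%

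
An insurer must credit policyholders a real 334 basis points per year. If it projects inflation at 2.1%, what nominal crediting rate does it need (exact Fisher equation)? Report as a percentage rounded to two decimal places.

(1 + i) = (1 + r)(1 + π) = 1.03340 × 1.02100 = 1.0551014
i = 1.0551014 − 1, so the required nominal rate is 5.51%.

5.51%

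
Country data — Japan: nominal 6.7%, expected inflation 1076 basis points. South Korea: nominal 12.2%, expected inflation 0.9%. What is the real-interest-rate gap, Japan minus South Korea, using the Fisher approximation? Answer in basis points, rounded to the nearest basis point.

Japan: 6.7% − 10.76% = -4.060%
South Korea: 12.2% − 0.9% = 11.300%
Differential = -15.360% → -1536 basis points.

-1536 basis points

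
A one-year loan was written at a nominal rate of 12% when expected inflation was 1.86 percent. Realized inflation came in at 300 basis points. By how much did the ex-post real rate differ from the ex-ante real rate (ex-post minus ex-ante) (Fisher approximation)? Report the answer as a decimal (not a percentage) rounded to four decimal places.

Ex-ante: 12% − 1.86% = 10.140%
Ex-post: 12% − 3% = 9.000%
Difference (ex-post − ex-ante) = -1.1400% → -0.0114.

-0.0114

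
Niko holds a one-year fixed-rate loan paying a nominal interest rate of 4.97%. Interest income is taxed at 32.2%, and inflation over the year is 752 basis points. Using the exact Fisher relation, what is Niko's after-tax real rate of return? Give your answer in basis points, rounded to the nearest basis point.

After-tax nominal return = 4.97% × (1 − 0.322) = 3.36966%.
1 + r = 1.0336966 / 1.07520 = 0.961399
After-tax real rate = 0.961399 − 1 → -386 basis points.

-386 basis points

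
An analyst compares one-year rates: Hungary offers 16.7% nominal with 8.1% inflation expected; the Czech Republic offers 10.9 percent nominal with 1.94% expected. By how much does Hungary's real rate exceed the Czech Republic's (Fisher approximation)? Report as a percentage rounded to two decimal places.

-0.36%

Hungary: 16.7% − 8.1% = 8.600%
The Czech Republic: 10.9% − 1.94% = 8.960%
Differential = -0.360% → -0.36%.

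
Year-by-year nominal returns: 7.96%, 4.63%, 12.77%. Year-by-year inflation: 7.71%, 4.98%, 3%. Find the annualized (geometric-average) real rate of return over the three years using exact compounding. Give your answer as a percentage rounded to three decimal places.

Nominal growth factor = 1.0796 × 1.0463 × 1.1277 = 1.27383355
Price-level growth factor = 1.0771 × 1.0498 × 1.0300 = 1.16466177
Real growth factor = 1.27383355 / 1.16466177 = 1.09373690
Annualized real rate = 1.09373690^(1/3) − 1 = 3.0317% → 3.032%.

3.032%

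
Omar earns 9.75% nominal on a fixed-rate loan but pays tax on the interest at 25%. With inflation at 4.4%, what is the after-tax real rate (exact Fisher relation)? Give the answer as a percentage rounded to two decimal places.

2.79%

After-tax nominal return = 9.75% × (1 − 0.25) = 7.3125%.
1 + r = 1.073125 / 1.04400 = 1.027898
After-tax real rate = 1.027898 − 1 → 2.79%.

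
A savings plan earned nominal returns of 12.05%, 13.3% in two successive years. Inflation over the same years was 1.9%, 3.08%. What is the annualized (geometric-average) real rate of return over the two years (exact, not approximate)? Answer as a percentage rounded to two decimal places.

Compound the nominal returns: 1.1205 × 1.1330 = 1.26952650.
Compound inflation: 1.0190 × 1.0308 = 1.05038520.
Deflate: 1.26952650 / 1.05038520 = 1.20862946.
Annualized real rate = 1.20862946^(1/2) − 1 = 9.9377% → 9.94%.

9.94%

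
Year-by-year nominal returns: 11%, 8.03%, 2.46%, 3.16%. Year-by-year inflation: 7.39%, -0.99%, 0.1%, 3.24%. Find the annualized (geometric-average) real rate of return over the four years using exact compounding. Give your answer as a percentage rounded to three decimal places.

Nominal growth factor = 1.1100 × 1.0803 × 1.0246 × 1.0316 = 1.26745643
Price-level growth factor = 1.0739 × 0.9901 × 1.0010 × 1.0324 = 1.09881600
Real growth factor = 1.26745643 / 1.09881600 = 1.15347467
Annualized real rate = 1.15347467^(1/4) − 1 = 3.6339% → 3.634%.

3.634%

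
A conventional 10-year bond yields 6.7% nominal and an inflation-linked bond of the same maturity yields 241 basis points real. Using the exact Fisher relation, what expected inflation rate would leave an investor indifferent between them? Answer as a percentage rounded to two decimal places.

4.19%

(1 + π) = (1 + i)/(1 + r) = 1.06700 / 1.02410 = 1.041890
Break-even inflation = 1.041890 − 1 → 4.19%.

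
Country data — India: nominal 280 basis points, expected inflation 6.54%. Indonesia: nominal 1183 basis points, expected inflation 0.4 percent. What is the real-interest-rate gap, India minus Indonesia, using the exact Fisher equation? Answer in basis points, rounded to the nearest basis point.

-1489 basis points

India: (1 + 0.0280)/(1 + 0.0654) − 1 = -3.5104%
Indonesia: (1 + 0.1183)/(1 + 0.0040) − 1 = 11.3845%
Differential = -3.5104% − 11.3845% = -14.8949% → -1489 basis points.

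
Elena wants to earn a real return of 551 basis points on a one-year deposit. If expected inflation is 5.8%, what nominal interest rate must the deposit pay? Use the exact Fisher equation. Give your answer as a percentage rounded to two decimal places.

11.63%

(1 + i) = (1 + r)(1 + π) = 1.05510 × 1.05800 = 1.1162958
i = 1.1162958 − 1, so the required nominal rate is 11.63%.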